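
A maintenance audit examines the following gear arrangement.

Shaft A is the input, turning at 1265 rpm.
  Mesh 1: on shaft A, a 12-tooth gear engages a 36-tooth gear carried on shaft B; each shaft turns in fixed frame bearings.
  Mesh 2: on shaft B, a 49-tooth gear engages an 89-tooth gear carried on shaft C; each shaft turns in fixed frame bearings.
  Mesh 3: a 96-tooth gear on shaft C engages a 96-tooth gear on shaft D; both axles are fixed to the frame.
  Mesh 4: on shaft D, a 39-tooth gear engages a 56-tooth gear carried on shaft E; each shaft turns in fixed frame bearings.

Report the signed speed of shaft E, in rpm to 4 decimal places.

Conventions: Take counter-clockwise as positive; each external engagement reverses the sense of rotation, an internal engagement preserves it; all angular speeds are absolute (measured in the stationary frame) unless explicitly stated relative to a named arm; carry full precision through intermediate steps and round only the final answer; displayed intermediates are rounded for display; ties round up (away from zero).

4-mesh fixed-axis compound train (all bearings frame-fixed)
mesh 1 [12T→36T]: ω = 1265.0000×12/36 = 421.6667 rpm, sense flips to −
mesh 2 [49T→89T]: ω = 421.6667×49/89 = 232.1536 rpm, sense flips to +
mesh 3 [96T→96T]: ω = 232.1536×96/96 = 232.1536 rpm, sense flips to −
mesh 4 [39T→56T]: ω = 232.1536×39/56 = 161.6784 rpm, sense flips to +
signed output speed = +161.6784 rpm

+161.6784 rpm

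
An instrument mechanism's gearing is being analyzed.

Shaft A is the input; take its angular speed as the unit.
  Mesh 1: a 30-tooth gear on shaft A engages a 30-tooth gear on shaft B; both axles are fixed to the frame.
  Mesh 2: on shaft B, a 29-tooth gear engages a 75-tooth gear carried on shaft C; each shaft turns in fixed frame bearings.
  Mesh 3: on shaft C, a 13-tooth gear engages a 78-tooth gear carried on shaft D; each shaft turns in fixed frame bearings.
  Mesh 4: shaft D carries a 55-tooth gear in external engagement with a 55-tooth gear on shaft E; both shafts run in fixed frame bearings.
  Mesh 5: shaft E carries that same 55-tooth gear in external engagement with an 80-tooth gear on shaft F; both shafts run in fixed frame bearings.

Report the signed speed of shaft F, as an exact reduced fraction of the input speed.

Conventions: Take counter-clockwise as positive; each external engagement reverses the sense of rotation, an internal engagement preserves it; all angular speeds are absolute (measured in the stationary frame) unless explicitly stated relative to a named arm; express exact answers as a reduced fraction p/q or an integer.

-319/7200

5-mesh fixed-axis compound train (all bearings frame-fixed)
mesh 1 [30T→30T]: |ω|/ω_in = 1×30/30 = 1, sense flips to −
mesh 2 [29T→75T]: |ω|/ω_in = 1×29/75 = 29/75, sense flips to +
mesh 3 [13T→78T]: |ω|/ω_in = (29/75)×13/78 = 29/450, sense flips to −
mesh 4 [55T→55T]: |ω|/ω_in = (29/450)×55/55 = 29/450, sense flips to +
mesh 5 [55T→80T]: |ω|/ω_in = (29/450)×55/80 = 319/7200, sense flips to −
signed output speed (× input speed) = -319/7200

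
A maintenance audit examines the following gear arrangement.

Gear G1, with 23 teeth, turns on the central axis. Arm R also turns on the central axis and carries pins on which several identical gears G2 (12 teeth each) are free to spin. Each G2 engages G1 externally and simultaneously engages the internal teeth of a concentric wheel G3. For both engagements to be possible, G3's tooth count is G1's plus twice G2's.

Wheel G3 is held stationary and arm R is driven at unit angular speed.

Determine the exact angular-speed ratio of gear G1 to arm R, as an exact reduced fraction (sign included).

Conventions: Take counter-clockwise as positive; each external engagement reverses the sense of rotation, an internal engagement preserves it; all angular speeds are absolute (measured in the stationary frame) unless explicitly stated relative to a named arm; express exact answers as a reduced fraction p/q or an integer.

class = planetary set [G3 = 23+2·12 = 47; Willis about the carrier]
ring teeth: 23 + 2·12 = 47
23(ω_sun−ω_arm) = −47(ω_ring−ω_arm),  ω_ring = 0, ω_arm = 1
ω_sun = 1 − (47/23)(0−1) = 70/23
ω_out/ω_in = 70/23

70/23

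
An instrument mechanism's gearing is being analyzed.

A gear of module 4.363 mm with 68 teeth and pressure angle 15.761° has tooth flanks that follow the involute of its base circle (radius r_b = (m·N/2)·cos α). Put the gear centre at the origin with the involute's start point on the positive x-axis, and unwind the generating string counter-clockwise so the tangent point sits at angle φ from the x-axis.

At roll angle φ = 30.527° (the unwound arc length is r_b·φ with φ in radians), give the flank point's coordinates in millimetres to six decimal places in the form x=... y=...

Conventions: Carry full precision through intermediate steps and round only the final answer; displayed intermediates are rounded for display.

x=161.612745 y=6.995287

topology: single-mesh involute geometry — m = 4.363, N = 68
pitch radius r_p = m·N/2 = 4.363·68/2 = 148.342000
base radius r_b = r_p·cos α = 148.342000·cos 15.761° = 142.764802
roll angle φ = 30.527° = 0.53279666 rad
x = r_b·(cos φ + φ·sin φ) = 161.612745
y = r_b·(sin φ − φ·cos φ) = 6.995287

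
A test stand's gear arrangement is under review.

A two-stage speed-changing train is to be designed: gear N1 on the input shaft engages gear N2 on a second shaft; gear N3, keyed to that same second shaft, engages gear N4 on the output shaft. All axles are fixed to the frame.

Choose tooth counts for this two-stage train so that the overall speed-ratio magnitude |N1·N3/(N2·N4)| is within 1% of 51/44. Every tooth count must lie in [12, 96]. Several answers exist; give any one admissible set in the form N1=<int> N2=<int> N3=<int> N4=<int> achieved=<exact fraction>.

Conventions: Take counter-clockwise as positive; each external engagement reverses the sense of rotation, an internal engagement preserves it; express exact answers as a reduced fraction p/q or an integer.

N1=17 N2=12 N3=18 N4=22 achieved=51/44

2-stage fixed-axis compound train for ratio 51/44
target = 51/44 in lowest terms: an exact hit needs N1·N3 = k·51 and N2·N4 = k·44 for one integer k, every count in [12, 96]; additionally prefer no 1:1 stage (N1 ≠ N2, N3 ≠ N4)
k = 1…5: no 1:1-free in-range split of k·51 and k·44 into factor pairs; take k = 6
k = 6: N1·N3 = 306 = 17·18, N2·N4 = 264 = 12·22
achieved = 17·18/(12·22) = 51/44; |achieved − target| = 0 ≤ 51/4400 ✓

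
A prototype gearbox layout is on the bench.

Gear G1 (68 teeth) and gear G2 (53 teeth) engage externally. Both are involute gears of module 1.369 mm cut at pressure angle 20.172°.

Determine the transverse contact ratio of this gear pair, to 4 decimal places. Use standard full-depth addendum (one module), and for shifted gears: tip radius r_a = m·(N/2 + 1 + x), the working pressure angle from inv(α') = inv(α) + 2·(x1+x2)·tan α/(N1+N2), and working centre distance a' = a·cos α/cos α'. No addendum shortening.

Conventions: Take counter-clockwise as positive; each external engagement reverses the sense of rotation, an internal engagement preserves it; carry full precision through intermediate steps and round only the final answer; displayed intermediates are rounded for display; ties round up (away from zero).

recognized (one external pair, fixed centres): single-mesh tooth geometry, m = 1.369, N1 = 68, N2 = 53
base radii: r_b1 = 43.690945, r_b2 = 34.053237
tip radii: r_a1 = 47.915000, r_a2 = 37.647500
no profile shift: α' = α, a' = a
action lengths: √(r_a1²−r_b1²) = 19.671007, √(r_a2²−r_b2²) = 16.053390
base pitch p_b = π·m·cos α = 4.037034
CR = (19.671007 + 16.053390 − 82.824500·sin 20.17200°)/4.037034 = 1.774381
contact ratio ≈ 1.7744

1.7744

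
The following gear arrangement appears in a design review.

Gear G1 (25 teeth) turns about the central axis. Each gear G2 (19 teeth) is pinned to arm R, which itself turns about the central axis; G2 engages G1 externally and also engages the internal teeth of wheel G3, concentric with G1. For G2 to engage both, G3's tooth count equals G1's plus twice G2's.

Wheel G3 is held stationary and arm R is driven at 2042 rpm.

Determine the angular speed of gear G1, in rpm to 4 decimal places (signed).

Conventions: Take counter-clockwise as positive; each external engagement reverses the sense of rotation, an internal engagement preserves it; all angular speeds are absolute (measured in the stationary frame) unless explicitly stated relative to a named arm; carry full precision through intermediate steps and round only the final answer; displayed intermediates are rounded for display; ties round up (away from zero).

+7187.8400 rpm

topology: planetary set — G1 25T / G2 19T / G3 63T, arm = carrier (Willis)
normalise by the input: solve with ω_arm = 1, then scale by 2042 rpm
ring teeth: 25 + 2·19 = 63
25(ω_sun−ω_arm) = −63(ω_ring−ω_arm),  ω_ring = 0, ω_arm = 1
ω_sun = 1 − (63/25)(0−1) = 88/25
scale: ω_sun = 88/25 × 2042 rpm = +7187.8400 rpm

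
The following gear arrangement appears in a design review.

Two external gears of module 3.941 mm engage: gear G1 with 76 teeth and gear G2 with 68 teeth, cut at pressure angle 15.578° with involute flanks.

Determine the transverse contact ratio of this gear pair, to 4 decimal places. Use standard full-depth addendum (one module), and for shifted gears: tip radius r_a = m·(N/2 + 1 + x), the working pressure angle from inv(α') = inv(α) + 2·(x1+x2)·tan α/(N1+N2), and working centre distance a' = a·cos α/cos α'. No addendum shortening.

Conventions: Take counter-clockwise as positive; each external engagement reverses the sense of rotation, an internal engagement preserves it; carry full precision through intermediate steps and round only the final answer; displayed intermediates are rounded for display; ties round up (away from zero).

2.1370

recognized (one external pair, fixed centres): single-mesh tooth geometry, m = 3.941, N1 = 76, N2 = 68
base radii: r_b1 = 144.256753, r_b2 = 129.071831
tip radii: r_a1 = 153.699000, r_a2 = 137.935000
no profile shift: α' = α, a' = a
action lengths: √(r_a1²−r_b1²) = 53.041228, √(r_a2²−r_b2²) = 48.646958
base pitch p_b = π·m·cos α = 11.926209
CR = (53.041228 + 48.646958 − 283.752000·sin 15.57800°)/11.926209 = 2.137024
contact ratio ≈ 2.1370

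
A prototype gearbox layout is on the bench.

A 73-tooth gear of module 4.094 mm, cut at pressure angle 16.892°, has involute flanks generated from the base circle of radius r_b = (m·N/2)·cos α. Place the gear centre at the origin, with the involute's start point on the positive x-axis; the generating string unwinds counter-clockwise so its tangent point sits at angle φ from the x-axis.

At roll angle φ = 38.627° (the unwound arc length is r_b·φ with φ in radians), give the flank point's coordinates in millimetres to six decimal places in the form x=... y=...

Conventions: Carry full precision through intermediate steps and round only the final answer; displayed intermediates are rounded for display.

single-mesh involute tooth geometry (73T wheel at module 4.094)
pitch radius r_p = m·N/2 = 4.094·73/2 = 149.431000
base radius r_b = r_p·cos α = 149.431000·cos 16.892° = 142.983675
roll angle φ = 38.627° = 0.67416833 rad
x = r_b·(cos φ + φ·sin φ) = 171.877028
y = r_b·(sin φ − φ·cos φ) = 13.950877

x=171.877028 y=13.950877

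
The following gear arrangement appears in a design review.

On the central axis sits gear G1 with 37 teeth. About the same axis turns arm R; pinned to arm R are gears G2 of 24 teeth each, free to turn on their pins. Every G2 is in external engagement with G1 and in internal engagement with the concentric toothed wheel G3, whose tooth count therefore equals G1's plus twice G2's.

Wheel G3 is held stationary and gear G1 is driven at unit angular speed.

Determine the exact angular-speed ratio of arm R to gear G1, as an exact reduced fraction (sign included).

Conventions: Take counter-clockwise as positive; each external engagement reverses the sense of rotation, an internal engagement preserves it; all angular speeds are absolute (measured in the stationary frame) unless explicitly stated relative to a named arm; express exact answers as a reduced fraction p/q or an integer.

class = planetary set [G3 = 37+2·24 = 85; Willis about the carrier]
ring teeth: 37 + 2·24 = 85
37(ω_sun−ω_arm) = −85(ω_ring−ω_arm),  ω_ring = 0, ω_sun = 1
37(1−ω_arm) = −85(0−ω_arm)  ⇒  122·ω_arm = 37  ⇒  ω_arm = 37/122
ω_out/ω_in = 37/122

37/122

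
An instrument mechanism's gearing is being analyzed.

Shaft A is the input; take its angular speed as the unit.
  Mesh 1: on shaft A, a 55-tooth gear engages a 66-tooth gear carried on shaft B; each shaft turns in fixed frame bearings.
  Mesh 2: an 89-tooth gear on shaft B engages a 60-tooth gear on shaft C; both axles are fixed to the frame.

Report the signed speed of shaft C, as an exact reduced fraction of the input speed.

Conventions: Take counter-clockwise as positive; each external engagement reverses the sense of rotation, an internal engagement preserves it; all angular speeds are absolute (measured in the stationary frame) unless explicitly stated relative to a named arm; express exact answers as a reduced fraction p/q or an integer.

2-mesh fixed-axis compound train (all bearings frame-fixed)
mesh 1 [55T→66T]: |ω|/ω_in = 1×55/66 = 5/6, sense flips to −
mesh 2 [89T→60T]: |ω|/ω_in = (5/6)×89/60 = 89/72, sense flips to +
signed output speed (× input speed) = 89/72

89/72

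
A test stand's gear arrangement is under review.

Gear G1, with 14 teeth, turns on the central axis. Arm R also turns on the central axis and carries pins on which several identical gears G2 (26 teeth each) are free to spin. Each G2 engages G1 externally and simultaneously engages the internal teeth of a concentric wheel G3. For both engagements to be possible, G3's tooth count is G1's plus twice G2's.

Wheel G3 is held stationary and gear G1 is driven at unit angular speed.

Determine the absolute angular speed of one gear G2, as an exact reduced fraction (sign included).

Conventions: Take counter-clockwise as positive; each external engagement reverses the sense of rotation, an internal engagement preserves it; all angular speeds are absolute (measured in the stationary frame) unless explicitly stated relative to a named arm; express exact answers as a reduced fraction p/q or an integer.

recognized (axles ride arm R): planetary set, 14/26/66 teeth
ring teeth: 14 + 2·26 = 66
14(ω_sun−ω_arm) = −66(ω_ring−ω_arm),  ω_ring = 0, ω_sun = 1
14(1−ω_arm) = −66(0−ω_arm)  ⇒  80·ω_arm = 14  ⇒  ω_arm = 7/40
sun–planet mesh: 14·(1−7/40) = −26·(ω_p−ω_arm)  ⇒  ω_p−ω_arm = -231/520
ω_p = 7/40 − 231/520 = -7/26
exact speed ratio = -7/26

-7/26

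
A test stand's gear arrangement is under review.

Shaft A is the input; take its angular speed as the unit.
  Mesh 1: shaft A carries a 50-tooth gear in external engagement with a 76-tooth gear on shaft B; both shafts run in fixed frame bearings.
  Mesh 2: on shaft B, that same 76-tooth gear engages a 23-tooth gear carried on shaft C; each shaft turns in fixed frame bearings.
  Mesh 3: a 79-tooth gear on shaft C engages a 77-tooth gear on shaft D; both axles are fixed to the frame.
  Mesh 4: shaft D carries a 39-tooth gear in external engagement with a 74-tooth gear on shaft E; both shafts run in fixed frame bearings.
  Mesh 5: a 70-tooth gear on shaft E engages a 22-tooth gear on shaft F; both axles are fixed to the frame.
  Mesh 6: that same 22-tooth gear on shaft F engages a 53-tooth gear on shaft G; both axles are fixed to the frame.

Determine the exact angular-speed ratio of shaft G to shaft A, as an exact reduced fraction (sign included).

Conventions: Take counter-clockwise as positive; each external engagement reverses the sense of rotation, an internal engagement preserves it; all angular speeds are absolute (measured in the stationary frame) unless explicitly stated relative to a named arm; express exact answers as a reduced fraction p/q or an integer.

class = fixed-axis compound train [6 meshes; 6 ratios multiply, 6 sense flips]
mesh 1 [50T→76T]: running ratio 25/38, sense −
mesh 2 [76T→23T]: running ratio 50/23, sense +
mesh 3 [79T→77T]: running ratio 3950/1771, sense −
mesh 4 [39T→74T]: running ratio 77025/65527, sense +
mesh 5 [70T→22T]: running ratio 385125/102971, sense −
mesh 6 [22T→53T]: running ratio 770250/496133, sense +
ω_out/ω_in = 770250/496133

770250/496133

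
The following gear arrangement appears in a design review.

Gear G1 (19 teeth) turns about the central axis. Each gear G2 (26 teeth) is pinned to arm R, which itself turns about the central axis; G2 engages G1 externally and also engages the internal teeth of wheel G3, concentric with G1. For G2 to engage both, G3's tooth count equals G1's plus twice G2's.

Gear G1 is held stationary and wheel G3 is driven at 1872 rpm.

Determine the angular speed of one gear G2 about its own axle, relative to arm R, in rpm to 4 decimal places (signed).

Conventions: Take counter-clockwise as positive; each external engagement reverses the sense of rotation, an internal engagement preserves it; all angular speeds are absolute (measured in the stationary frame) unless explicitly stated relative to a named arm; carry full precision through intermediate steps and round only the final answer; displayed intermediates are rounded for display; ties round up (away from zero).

+1079.2000 rpm

recognized (axles ride arm R): planetary set, 19/26/71 teeth
normalise by the input: solve with ω_ring = 1, then scale by 1872 rpm
ring teeth: 19 + 2·26 = 71
19(ω_sun−ω_arm) = −71(ω_ring−ω_arm),  ω_sun = 0, ω_ring = 1
19(0−ω_arm) = −71(1−ω_arm)  ⇒  90·ω_arm = 71  ⇒  ω_arm = 71/90
sun–planet mesh: 19·(0−71/90) = −26·(ω_p−ω_arm)  ⇒  ω_p−ω_arm = 1349/2340
scale: ω_p−ω_arm = 1349/2340 × 1872 rpm = +1079.2000 rpm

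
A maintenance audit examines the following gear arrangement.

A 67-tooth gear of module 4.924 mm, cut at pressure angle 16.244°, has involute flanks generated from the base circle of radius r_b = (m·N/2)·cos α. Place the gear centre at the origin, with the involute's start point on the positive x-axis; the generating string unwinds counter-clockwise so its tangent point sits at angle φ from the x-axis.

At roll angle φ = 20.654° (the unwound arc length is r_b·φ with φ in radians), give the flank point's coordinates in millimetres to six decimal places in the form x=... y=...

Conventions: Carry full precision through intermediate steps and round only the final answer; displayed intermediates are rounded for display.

x=168.326732 y=2.440840

topology: single-mesh involute geometry — m = 4.924, N = 67
pitch radius r_p = m·N/2 = 4.924·67/2 = 164.954000
base radius r_b = r_p·cos α = 164.954000·cos 16.244° = 158.368897
roll angle φ = 20.654° = 0.36048030 rad
x = r_b·(cos φ + φ·sin φ) = 168.326732
y = r_b·(sin φ − φ·cos φ) = 2.440840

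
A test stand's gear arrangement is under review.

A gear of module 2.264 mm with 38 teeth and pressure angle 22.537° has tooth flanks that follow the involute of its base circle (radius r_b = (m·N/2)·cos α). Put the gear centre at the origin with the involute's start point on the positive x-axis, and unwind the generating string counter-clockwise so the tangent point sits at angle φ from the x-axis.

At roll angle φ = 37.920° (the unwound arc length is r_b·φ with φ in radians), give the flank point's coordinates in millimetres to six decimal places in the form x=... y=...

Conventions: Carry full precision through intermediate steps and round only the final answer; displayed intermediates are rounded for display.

recognized (one wheel, involute flank): single-mesh tooth geometry, m = 2.264, N = 38
pitch radius r_p = m·N/2 = 2.264·38/2 = 43.016000
base radius r_b = r_p·cos α = 43.016000·cos 22.537° = 39.730963
roll angle φ = 37.920° = 0.66182885 rad
x = r_b·(cos φ + φ·sin φ) = 47.502481
y = r_b·(sin φ − φ·cos φ) = 3.673681

x=47.502481 y=3.673681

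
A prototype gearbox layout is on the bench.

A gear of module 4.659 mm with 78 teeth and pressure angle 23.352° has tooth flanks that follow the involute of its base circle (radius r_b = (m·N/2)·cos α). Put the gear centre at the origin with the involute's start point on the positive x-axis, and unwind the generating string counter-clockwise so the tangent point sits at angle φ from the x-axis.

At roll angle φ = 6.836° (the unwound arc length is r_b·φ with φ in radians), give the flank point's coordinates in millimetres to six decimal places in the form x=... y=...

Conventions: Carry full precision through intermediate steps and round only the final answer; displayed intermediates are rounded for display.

x=168.000433 y=0.094306

class = single-mesh tooth geometry [base-circle involute, m = 4.659, 78T]
pitch radius r_p = m·N/2 = 4.659·78/2 = 181.701000
base radius r_b = r_p·cos α = 181.701000·cos 23.352° = 166.817329
roll angle φ = 6.836° = 0.11931071 rad
x = r_b·(cos φ + φ·sin φ) = 168.000433
y = r_b·(sin φ − φ·cos φ) = 0.094306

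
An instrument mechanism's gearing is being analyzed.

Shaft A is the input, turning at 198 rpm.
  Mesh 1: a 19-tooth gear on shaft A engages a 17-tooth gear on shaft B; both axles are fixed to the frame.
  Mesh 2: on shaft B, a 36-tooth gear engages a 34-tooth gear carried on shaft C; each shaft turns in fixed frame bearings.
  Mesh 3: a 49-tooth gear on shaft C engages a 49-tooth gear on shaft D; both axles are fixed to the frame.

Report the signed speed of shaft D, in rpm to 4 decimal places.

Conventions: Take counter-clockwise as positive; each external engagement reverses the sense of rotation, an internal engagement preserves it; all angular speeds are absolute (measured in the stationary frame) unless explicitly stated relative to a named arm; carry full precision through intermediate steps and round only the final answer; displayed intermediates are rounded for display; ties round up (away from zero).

3-mesh fixed-axis compound train (all bearings frame-fixed)
mesh 1 [19T→17T]: ω = 198.0000×19/17 = 221.2941 rpm, sense flips to −
mesh 2 [36T→34T]: ω = 221.2941×36/34 = 234.3114 rpm, sense flips to +
mesh 3 [49T→49T]: ω = 234.3114×49/49 = 234.3114 rpm, sense flips to −
signed output speed = -234.3114 rpm

-234.3114 rpm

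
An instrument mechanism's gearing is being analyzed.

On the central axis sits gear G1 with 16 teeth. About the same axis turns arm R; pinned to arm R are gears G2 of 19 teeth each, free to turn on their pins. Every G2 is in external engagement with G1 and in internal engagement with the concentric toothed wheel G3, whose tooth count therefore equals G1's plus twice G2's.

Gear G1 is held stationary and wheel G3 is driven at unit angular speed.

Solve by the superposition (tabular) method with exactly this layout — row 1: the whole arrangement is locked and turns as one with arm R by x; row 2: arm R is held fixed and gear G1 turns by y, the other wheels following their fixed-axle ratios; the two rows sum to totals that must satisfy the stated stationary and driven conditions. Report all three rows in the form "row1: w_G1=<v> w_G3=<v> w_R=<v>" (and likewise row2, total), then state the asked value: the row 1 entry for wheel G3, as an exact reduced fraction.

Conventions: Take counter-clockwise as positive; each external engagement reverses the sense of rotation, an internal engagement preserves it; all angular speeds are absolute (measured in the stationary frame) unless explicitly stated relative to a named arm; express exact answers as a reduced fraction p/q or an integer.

topology: planetary set — G1 16T / G2 19T / G3 54T, arm = carrier (Willis)
row 1 — lock + rotate with arm: ω_sun = ω_ring = ω_arm = x
superposition row 2 [arm held]: sun y, ring −(16/54)·y, arm 0
boundary: total ω_sun = x + y = 0 and total ω_ring = x − (16/54)·y = 1  ⇒  y = -27/35, x = 27/35
row 2 ring = −(16/54)·(-27/35) = 8/35
totals (row 1 + row 2): sun 27/35 + (-27/35) = 0, ring 27/35 + 8/35 = 1, arm 27/35 + 0 = 27/35
asked cell (row1, ring) = 27/35

row1: w_G1=27/35 w_G3=27/35 w_R=27/35
row2: w_G1=-27/35 w_G3=8/35 w_R=0
total: w_G1=0 w_G3=1 w_R=27/35
asked value: 27/35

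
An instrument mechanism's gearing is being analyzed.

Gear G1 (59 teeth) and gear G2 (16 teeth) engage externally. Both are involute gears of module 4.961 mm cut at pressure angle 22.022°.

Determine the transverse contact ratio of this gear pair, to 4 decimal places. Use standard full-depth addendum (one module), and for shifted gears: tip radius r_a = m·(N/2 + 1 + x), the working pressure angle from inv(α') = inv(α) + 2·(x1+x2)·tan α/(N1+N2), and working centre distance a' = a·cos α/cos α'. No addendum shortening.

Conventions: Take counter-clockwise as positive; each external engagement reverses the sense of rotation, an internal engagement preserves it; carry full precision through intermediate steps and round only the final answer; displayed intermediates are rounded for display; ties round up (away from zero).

1.5594

recognized (one external pair, fixed centres): single-mesh tooth geometry, m = 4.961, N1 = 59, N2 = 16
base radii: r_b1 = 135.671833, r_b2 = 36.792361
tip radii: r_a1 = 151.310500, r_a2 = 44.649000
no profile shift: α' = α, a' = a
action lengths: √(r_a1²−r_b1²) = 66.992695, √(r_a2²−r_b2²) = 25.295362
base pitch p_b = π·m·cos α = 14.448327
CR = (66.992695 + 25.295362 − 186.037500·sin 22.02200°)/14.448327 = 1.559416
contact ratio ≈ 1.5594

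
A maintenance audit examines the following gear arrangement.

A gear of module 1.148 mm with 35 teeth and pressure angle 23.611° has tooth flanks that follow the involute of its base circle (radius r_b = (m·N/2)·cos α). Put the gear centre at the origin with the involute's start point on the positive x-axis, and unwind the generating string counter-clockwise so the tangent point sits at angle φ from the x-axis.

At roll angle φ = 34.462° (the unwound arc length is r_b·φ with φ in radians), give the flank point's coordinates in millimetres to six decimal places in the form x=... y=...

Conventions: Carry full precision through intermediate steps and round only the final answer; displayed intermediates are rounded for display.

x=21.442813 y=1.287507

class = single-mesh tooth geometry [base-circle involute, m = 1.148, 35T]
pitch radius r_p = m·N/2 = 1.148·35/2 = 20.090000
base radius r_b = r_p·cos α = 20.090000·cos 23.611° = 18.408183
roll angle φ = 34.462° = 0.60147537 rad
x = r_b·(cos φ + φ·sin φ) = 21.442813
y = r_b·(sin φ − φ·cos φ) = 1.287507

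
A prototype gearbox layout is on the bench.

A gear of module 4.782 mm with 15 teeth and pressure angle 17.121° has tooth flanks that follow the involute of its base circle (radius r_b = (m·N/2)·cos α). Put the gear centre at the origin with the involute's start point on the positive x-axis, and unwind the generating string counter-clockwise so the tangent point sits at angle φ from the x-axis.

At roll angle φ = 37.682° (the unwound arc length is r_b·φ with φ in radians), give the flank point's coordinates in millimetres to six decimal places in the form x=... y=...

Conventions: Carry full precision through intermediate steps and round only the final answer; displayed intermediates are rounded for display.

x=40.905867 y=3.111687

single-mesh involute tooth geometry (15T wheel at module 4.782)
pitch radius r_p = m·N/2 = 4.782·15/2 = 35.865000
base radius r_b = r_p·cos α = 35.865000·cos 17.121° = 34.275649
roll angle φ = 37.682° = 0.65767497 rad
x = r_b·(cos φ + φ·sin φ) = 40.905867
y = r_b·(sin φ − φ·cos φ) = 3.111687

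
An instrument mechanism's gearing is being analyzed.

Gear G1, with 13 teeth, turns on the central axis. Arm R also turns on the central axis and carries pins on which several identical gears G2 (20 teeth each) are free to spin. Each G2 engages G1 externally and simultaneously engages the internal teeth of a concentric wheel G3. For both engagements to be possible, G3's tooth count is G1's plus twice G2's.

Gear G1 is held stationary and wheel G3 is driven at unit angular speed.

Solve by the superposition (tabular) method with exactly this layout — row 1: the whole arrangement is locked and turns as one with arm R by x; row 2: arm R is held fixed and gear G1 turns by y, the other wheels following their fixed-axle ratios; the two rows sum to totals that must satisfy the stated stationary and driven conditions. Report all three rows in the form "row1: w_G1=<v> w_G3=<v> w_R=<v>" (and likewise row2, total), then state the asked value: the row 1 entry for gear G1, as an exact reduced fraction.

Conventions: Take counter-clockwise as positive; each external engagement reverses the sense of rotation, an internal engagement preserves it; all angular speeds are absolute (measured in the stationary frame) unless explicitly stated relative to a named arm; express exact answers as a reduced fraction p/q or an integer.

planetary set (13T centre, 20T on arm, 53T internal) — Willis relation
row 1: whole set turns with the arm by x
superposition row 2 [arm held]: sun y, ring −(13/53)·y, arm 0
boundary: total ω_sun = x + y = 0 and total ω_ring = x − (13/53)·y = 1  ⇒  y = -53/66, x = 53/66
row 2 ring = −(13/53)·(-53/66) = 13/66
totals (row 1 + row 2): sun 53/66 + (-53/66) = 0, ring 53/66 + 13/66 = 1, arm 53/66 + 0 = 53/66
asked cell (row1, sun) = 53/66

row1: w_G1=53/66 w_G3=53/66 w_R=53/66
row2: w_G1=-53/66 w_G3=13/66 w_R=0
total: w_G1=0 w_G3=1 w_R=53/66
asked value: 53/66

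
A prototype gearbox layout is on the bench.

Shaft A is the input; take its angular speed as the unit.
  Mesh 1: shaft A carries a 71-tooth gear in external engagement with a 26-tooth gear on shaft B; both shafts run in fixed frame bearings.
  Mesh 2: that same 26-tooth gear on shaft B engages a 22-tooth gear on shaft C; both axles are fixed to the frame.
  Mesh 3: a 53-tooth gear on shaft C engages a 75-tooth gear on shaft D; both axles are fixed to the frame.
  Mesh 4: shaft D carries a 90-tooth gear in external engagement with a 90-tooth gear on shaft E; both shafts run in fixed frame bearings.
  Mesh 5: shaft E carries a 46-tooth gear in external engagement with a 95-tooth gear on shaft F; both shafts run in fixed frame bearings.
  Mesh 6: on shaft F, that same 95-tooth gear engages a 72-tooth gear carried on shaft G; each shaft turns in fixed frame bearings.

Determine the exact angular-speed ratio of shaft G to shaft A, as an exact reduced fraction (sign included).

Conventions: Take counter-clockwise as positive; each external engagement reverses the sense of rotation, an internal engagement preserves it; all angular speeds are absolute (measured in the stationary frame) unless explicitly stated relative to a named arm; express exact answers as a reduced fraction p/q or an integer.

86549/59400

class = fixed-axis compound train [6 meshes; 6 ratios multiply, 6 sense flips]
mesh 1 [71T→26T]: running ratio 71/26, sense −
mesh 2 [26T→22T]: running ratio 71/22, sense +
mesh 3 [53T→75T]: running ratio 3763/1650, sense −
mesh 4 [90T→90T]: running ratio 3763/1650, sense +
mesh 5 [46T→95T]: running ratio 86549/78375, sense −
mesh 6 [95T→72T]: running ratio 86549/59400, sense +
ω_out/ω_in = 86549/59400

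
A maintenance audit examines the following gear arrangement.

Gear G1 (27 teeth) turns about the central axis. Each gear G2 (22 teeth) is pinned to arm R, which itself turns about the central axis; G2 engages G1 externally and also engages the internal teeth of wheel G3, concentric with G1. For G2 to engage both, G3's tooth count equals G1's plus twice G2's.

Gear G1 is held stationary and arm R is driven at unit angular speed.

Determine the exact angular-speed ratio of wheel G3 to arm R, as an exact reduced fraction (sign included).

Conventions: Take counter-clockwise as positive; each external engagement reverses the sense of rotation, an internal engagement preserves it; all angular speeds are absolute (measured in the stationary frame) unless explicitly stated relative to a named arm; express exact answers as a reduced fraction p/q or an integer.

98/71

recognized (axles ride arm R): planetary set, 27/22/71 teeth
ring teeth: 27 + 2·22 = 71
27(ω_sun−ω_arm) = −71(ω_ring−ω_arm),  ω_sun = 0, ω_arm = 1
ω_ring = 1 − (27/71)(0−1) = 98/71
ω_out/ω_in = 98/71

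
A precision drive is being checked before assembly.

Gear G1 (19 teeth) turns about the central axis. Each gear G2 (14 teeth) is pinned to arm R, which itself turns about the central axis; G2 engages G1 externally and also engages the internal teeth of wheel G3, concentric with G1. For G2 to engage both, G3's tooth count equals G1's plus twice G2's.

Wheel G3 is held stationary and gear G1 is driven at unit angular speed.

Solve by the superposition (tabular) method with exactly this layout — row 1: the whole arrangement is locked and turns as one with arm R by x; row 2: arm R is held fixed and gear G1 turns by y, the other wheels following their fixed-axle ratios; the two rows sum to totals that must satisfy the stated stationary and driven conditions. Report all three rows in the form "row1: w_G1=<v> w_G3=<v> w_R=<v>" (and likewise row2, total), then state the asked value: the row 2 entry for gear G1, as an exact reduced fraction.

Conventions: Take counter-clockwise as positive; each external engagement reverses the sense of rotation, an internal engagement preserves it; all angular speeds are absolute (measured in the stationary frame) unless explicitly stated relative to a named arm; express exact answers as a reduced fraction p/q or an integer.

row1: w_G1=19/66 w_G3=19/66 w_R=19/66
row2: w_G1=47/66 w_G3=-19/66 w_R=0
total: w_G1=1 w_G3=0 w_R=19/66
asked value: 47/66

planetary set (19T centre, 14T on arm, 47T internal) — Willis relation
superposition row 1 [locked train]: every member turns x
row 2 — arm fixed, fixed-axis ratios: sun y, ring −(19/47)·y, arm 0
boundary: total ω_ring = x − (19/47)·y = 0 and total ω_sun = x + y = 1  ⇒  y = 47/66, x = 19/66
row 2 ring = −(19/47)·47/66 = -19/66
totals (row 1 + row 2): sun 19/66 + 47/66 = 1, ring 19/66 + (-19/66) = 0, arm 19/66 + 0 = 19/66
asked cell (row2, sun) = 47/66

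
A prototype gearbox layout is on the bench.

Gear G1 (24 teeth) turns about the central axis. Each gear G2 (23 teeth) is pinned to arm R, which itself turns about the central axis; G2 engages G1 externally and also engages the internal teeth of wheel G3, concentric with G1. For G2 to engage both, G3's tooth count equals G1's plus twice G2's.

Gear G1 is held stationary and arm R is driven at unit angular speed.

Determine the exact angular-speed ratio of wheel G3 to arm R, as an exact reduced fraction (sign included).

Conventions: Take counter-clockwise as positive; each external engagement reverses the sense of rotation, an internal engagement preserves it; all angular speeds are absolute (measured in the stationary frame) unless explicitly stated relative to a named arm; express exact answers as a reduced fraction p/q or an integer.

planetary set (24T centre, 23T on arm, 70T internal) — Willis relation
ring teeth: 24 + 2·23 = 70
24(ω_sun−ω_arm) = −70(ω_ring−ω_arm),  ω_sun = 0, ω_arm = 1
ω_ring = 1 − (24/70)(0−1) = 47/35
ω_out/ω_in = 47/35

47/35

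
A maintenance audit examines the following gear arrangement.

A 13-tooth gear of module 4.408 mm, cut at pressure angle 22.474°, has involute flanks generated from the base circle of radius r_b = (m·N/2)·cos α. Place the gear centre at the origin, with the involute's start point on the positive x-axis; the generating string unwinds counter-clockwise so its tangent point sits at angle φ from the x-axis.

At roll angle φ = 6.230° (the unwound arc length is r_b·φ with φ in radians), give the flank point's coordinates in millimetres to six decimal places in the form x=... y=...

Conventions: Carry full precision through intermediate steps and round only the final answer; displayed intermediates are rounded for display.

class = single-mesh tooth geometry [base-circle involute, m = 4.408, 13T]
pitch radius r_p = m·N/2 = 4.408·13/2 = 28.652000
base radius r_b = r_p·cos α = 28.652000·cos 22.474° = 26.475969
roll angle φ = 6.230° = 0.10873401 rad
x = r_b·(cos φ + φ·sin φ) = 26.632021
y = r_b·(sin φ − φ·cos φ) = 0.011332

x=26.632021 y=0.011332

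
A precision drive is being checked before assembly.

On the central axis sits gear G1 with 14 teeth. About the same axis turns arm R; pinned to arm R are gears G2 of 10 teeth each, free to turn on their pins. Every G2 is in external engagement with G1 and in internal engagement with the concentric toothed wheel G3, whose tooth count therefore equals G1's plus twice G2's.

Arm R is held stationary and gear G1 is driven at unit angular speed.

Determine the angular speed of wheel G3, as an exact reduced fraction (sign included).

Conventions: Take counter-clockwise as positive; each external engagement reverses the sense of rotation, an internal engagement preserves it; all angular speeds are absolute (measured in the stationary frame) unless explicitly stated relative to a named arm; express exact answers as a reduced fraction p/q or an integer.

class = planetary set [G3 = 14+2·10 = 34; Willis about the carrier]
ring teeth: 14 + 2·10 = 34
14(ω_sun−ω_arm) = −34(ω_ring−ω_arm),  ω_arm = 0, ω_sun = 1
ω_ring = 0 − (14/34)(1−0) = -7/17
exact speed ratio = -7/17

-7/17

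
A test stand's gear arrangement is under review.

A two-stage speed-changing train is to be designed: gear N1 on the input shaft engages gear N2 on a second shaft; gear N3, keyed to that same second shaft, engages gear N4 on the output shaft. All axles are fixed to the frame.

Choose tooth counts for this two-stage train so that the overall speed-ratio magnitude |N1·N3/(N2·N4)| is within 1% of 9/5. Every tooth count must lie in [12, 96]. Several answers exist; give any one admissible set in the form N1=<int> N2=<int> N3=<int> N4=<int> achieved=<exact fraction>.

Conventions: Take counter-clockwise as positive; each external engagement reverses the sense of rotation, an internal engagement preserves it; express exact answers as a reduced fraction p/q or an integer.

N1=12 N2=15 N3=27 N4=12 achieved=9/5

2-stage fixed-axis compound train for ratio 9/5
target = 9/5 in lowest terms: an exact hit needs N1·N3 = k·9 and N2·N4 = k·5 for one integer k, every count in [12, 96]; additionally prefer no 1:1 stage (N1 ≠ N2, N3 ≠ N4)
k = 1…35: no 1:1-free in-range split of k·9 and k·5 into factor pairs; take k = 36
k = 36: N1·N3 = 324 = 12·27, N2·N4 = 180 = 15·12
achieved = 12·27/(15·12) = 9/5; |achieved − target| = 0 ≤ 9/500 ✓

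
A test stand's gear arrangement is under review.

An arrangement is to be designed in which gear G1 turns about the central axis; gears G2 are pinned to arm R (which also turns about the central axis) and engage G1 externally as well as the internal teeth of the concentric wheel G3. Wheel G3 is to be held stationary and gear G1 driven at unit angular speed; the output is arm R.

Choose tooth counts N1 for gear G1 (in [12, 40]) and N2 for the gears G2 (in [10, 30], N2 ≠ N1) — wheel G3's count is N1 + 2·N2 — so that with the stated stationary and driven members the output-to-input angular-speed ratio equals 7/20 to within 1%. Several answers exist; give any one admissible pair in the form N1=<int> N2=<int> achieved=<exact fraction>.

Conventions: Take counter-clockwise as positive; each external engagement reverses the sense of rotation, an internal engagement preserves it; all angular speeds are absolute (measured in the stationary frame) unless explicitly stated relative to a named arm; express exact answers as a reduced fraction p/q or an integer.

class = planetary set [ratio 7/20 wanted; Willis about the carrier]
Willis with ω_ring = 0: ω_arm/ω_sun = N1/(N1+N3); set equal to 7/20  ⇒  N3/N1 = 1/(7/20) − 1 = 13/7
N3 = N1 + 2·N2  ⇒  N2/N1 = (N3/N1 − 1)/2 = (13/7 − 1)/2 = 3/7
smallest multiple with N1 ≥ 12 and N2 ≥ 10: k = 4  ⇒  N1 = 4·7 = 28, N2 = 4·3 = 12 (N1 ≤ 40, N2 ≤ 30, N2 ≠ N1 ✓), N3 = 28 + 2·12 = 52
check: N1/(N1+N3) with N1 = 28, N3 = 52 gives 7/20; |achieved − target| = 0 ≤ 7/2000 ✓

N1=28 N2=12 achieved=7/20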